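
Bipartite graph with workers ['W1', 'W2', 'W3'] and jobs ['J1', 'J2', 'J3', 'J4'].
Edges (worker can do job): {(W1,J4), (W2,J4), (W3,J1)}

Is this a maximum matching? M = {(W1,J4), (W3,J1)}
Yes, size 2 is maximum

Proposed matching has size 2.
Maximum matching size for this graph: 2.

This is a maximum matching.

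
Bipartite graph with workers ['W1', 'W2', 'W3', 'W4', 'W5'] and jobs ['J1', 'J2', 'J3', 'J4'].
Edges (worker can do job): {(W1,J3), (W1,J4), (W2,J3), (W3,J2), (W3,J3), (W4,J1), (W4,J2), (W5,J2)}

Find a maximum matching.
Matching: {(W1,J4), (W2,J3), (W3,J2), (W4,J1)}

Maximum matching (size 4):
  W1 → J4
  W2 → J3
  W3 → J2
  W4 → J1

Each worker is assigned to at most one job, and each job to at most one worker.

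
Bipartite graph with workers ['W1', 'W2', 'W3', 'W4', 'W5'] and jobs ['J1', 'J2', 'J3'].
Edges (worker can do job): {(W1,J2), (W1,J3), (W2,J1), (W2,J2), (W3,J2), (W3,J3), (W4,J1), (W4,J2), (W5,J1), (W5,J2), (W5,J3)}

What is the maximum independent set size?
Maximum independent set = 5

By König's theorem:
- Min vertex cover = Max matching = 3
- Max independent set = Total vertices - Min vertex cover
- Max independent set = 8 - 3 = 5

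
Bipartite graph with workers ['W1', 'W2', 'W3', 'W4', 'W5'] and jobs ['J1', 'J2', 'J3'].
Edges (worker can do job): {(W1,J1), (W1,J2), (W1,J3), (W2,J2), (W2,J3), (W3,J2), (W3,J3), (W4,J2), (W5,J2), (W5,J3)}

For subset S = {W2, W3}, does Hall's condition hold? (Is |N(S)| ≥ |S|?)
Yes: |N(S)| = 2, |S| = 2

Subset S = {W2, W3}
Neighbors N(S) = {J2, J3}

|N(S)| = 2, |S| = 2
Hall's condition: |N(S)| ≥ |S| is satisfied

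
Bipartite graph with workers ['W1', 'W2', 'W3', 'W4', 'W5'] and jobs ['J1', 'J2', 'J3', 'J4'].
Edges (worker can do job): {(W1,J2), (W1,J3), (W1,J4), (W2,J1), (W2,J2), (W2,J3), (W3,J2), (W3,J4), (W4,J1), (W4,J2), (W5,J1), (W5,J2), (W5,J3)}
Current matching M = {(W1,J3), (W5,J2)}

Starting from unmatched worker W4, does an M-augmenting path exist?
Yes: W4 → J1

An M-augmenting path alternates non-matching / matching edges, starting and ending at unmatched vertices.
Path: W4 → J1
(J1 is unmatched in M, so the path is augmenting.)
Flipping edges along this path would increase |M| from 2 to 3.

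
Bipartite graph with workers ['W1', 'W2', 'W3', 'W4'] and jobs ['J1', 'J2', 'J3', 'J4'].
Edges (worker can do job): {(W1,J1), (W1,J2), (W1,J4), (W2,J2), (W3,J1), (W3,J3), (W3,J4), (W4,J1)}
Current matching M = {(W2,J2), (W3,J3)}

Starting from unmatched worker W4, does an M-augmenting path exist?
Yes: W4 → J1

An M-augmenting path alternates non-matching / matching edges, starting and ending at unmatched vertices.
Path: W4 → J1
(J1 is unmatched in M, so the path is augmenting.)
Flipping edges along this path would increase |M| from 2 to 3.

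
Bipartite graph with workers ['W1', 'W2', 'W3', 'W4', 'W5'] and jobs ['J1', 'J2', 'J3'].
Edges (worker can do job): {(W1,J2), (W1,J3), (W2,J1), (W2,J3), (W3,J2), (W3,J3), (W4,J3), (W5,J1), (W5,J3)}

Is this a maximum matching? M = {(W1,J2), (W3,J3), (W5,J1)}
Yes, size 3 is maximum

Proposed matching has size 3.
Maximum matching size for this graph: 3.

This is a maximum matching.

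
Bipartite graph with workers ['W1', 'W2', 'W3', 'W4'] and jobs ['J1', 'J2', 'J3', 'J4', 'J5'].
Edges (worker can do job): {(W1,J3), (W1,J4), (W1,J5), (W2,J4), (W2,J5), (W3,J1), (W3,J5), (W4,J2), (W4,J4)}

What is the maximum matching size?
Maximum matching size = 4

Maximum matching: {(W1,J3), (W2,J4), (W3,J5), (W4,J2)}
Size: 4

This assigns 4 workers to 4 distinct jobs.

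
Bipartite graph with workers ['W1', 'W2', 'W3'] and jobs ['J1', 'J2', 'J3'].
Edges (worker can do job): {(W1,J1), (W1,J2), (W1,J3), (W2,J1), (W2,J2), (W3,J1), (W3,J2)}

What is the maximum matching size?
Maximum matching size = 3

Maximum matching: {(W1,J3), (W2,J1), (W3,J2)}
Size: 3

This assigns 3 workers to 3 distinct jobs.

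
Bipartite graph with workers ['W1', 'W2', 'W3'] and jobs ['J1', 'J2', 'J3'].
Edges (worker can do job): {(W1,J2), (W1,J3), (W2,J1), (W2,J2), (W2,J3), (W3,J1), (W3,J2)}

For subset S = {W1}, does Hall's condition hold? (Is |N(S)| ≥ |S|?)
Yes: |N(S)| = 2, |S| = 1

Subset S = {W1}
Neighbors N(S) = {J2, J3}

|N(S)| = 2, |S| = 1
Hall's condition: |N(S)| ≥ |S| is satisfied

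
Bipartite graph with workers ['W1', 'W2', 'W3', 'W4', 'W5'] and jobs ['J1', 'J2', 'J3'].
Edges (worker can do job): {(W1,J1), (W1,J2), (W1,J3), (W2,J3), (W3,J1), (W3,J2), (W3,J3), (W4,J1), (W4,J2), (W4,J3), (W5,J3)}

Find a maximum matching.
Matching: {(W3,J1), (W4,J2), (W5,J3)}

Maximum matching (size 3):
  W3 → J1
  W4 → J2
  W5 → J3

Each worker is assigned to at most one job, and each job to at most one worker.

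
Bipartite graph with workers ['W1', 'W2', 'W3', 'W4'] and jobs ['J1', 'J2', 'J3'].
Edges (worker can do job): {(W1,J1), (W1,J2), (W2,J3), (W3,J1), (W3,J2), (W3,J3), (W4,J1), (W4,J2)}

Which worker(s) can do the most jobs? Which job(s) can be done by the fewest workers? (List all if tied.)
Most versatile: W3 (3 jobs); Least covered: J3 (2 workers)

Worker degrees (jobs they can do): W1:2, W2:1, W3:3, W4:2
Job degrees (workers who can do it): J1:3, J2:3, J3:2

Maximum worker degree is 3, achieved by: W3
Minimum job degree is 2, achieved by: J3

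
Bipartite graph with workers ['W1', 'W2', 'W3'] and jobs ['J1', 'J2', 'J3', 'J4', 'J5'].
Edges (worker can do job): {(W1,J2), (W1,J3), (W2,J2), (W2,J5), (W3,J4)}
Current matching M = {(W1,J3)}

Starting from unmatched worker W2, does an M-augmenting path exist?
Yes: W2 → J5

An M-augmenting path alternates non-matching / matching edges, starting and ending at unmatched vertices.
Path: W2 → J5
(J5 is unmatched in M, so the path is augmenting.)
Flipping edges along this path would increase |M| from 1 to 2.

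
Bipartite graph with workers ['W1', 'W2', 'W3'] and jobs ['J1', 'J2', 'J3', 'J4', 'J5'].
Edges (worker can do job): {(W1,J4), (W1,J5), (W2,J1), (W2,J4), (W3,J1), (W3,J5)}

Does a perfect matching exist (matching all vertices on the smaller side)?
Yes, perfect matching exists (size 3)

Perfect matching: {(W1,J4), (W2,J1), (W3,J5)}
All 3 vertices on the smaller side are matched.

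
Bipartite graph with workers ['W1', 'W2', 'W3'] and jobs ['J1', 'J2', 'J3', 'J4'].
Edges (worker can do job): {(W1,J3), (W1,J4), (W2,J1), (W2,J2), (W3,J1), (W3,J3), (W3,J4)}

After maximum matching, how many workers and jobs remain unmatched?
Unmatched: 0 workers, 1 jobs

Maximum matching size: 3
Workers: 3 total, 3 matched, 0 unmatched
Jobs: 4 total, 3 matched, 1 unmatched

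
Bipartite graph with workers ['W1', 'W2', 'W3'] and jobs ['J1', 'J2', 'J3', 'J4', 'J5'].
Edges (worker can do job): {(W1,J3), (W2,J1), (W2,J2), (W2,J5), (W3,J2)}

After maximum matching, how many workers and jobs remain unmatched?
Unmatched: 0 workers, 2 jobs

Maximum matching size: 3
Workers: 3 total, 3 matched, 0 unmatched
Jobs: 5 total, 3 matched, 2 unmatched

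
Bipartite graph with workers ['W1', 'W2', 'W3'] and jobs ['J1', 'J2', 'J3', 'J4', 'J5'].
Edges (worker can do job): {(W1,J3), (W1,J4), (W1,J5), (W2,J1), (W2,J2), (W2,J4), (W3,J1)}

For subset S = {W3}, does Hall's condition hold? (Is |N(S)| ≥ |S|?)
Yes: |N(S)| = 1, |S| = 1

Subset S = {W3}
Neighbors N(S) = {J1}

|N(S)| = 1, |S| = 1
Hall's condition: |N(S)| ≥ |S| is satisfied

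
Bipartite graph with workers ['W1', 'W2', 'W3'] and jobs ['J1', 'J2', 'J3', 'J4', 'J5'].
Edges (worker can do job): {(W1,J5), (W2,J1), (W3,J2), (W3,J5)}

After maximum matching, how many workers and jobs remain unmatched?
Unmatched: 0 workers, 2 jobs

Maximum matching size: 3
Workers: 3 total, 3 matched, 0 unmatched
Jobs: 5 total, 3 matched, 2 unmatched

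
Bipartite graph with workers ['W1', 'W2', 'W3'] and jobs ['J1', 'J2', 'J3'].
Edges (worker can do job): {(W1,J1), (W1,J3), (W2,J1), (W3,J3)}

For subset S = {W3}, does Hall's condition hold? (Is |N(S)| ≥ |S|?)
Yes: |N(S)| = 1, |S| = 1

Subset S = {W3}
Neighbors N(S) = {J3}

|N(S)| = 1, |S| = 1
Hall's condition: |N(S)| ≥ |S| is satisfied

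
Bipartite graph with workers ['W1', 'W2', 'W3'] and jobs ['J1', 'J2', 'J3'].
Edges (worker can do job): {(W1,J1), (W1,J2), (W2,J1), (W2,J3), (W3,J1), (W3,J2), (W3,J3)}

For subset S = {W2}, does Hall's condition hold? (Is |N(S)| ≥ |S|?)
Yes: |N(S)| = 2, |S| = 1

Subset S = {W2}
Neighbors N(S) = {J1, J3}

|N(S)| = 2, |S| = 1
Hall's condition: |N(S)| ≥ |S| is satisfied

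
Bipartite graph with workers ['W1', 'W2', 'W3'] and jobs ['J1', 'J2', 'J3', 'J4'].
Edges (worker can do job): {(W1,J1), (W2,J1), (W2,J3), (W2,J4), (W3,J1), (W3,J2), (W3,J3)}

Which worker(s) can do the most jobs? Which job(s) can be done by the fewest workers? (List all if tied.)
Most versatile: W2, W3 (3 jobs); Least covered: J2, J4 (1 workers)

Worker degrees (jobs they can do): W1:1, W2:3, W3:3
Job degrees (workers who can do it): J1:3, J2:1, J3:2, J4:1

Maximum worker degree is 3, achieved by: W2, W3
Minimum job degree is 1, achieved by: J2, J4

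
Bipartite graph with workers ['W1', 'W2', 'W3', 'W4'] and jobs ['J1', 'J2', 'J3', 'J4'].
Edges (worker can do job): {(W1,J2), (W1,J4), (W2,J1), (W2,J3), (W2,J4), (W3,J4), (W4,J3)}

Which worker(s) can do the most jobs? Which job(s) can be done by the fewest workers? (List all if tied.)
Most versatile: W2 (3 jobs); Least covered: J1, J2 (1 workers)

Worker degrees (jobs they can do): W1:2, W2:3, W3:1, W4:1
Job degrees (workers who can do it): J1:1, J2:1, J3:2, J4:3

Maximum worker degree is 3, achieved by: W2
Minimum job degree is 1, achieved by: J1, J2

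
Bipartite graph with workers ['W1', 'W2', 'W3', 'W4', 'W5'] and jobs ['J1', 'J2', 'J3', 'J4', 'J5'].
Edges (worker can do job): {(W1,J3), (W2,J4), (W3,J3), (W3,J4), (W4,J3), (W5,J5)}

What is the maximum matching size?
Maximum matching size = 3

Maximum matching: {(W2,J4), (W3,J3), (W5,J5)}
Size: 3

This assigns 3 workers to 3 distinct jobs.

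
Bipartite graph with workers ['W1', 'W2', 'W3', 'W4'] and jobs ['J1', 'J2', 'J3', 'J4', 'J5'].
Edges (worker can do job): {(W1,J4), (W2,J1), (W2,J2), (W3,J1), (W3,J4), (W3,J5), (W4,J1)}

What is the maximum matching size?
Maximum matching size = 4

Maximum matching: {(W1,J4), (W2,J2), (W3,J5), (W4,J1)}
Size: 4

This assigns 4 workers to 4 distinct jobs.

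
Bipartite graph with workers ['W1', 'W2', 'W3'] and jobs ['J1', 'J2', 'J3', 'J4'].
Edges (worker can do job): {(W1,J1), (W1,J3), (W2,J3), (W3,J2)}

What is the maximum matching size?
Maximum matching size = 3

Maximum matching: {(W1,J1), (W2,J3), (W3,J2)}
Size: 3

This assigns 3 workers to 3 distinct jobs.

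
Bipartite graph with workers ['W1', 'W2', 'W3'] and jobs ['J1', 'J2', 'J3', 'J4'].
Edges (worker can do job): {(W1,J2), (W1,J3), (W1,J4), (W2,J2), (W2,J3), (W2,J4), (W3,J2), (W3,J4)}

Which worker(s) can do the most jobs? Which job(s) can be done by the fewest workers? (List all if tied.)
Most versatile: W1, W2 (3 jobs); Least covered: J1 (0 workers)

Worker degrees (jobs they can do): W1:3, W2:3, W3:2
Job degrees (workers who can do it): J1:0, J2:3, J3:2, J4:3

Maximum worker degree is 3, achieved by: W1, W2
Minimum job degree is 0, achieved by: J1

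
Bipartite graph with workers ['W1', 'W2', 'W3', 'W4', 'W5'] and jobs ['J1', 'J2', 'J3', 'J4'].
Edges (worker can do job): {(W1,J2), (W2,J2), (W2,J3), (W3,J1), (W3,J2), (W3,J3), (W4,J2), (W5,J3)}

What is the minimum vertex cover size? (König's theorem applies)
Minimum vertex cover size = 3

By König's theorem: in bipartite graphs,
min vertex cover = max matching = 3

Maximum matching has size 3, so minimum vertex cover also has size 3.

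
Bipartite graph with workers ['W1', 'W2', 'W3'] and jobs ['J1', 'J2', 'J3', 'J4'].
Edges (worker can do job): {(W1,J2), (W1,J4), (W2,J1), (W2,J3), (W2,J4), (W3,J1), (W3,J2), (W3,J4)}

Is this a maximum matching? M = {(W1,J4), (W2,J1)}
No, size 2 is not maximum

Proposed matching has size 2.
Maximum matching size for this graph: 3.

This is NOT maximum - can be improved to size 3.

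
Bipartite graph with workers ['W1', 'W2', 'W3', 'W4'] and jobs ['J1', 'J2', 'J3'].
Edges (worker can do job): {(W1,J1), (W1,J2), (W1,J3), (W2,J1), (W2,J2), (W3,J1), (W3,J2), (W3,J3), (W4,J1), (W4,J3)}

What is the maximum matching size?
Maximum matching size = 3

Maximum matching: {(W1,J1), (W3,J2), (W4,J3)}
Size: 3

This assigns 3 workers to 3 distinct jobs.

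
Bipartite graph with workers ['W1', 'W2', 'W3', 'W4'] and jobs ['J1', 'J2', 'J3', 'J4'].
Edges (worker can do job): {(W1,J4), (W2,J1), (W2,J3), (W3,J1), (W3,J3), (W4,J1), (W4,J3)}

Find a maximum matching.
Matching: {(W1,J4), (W3,J3), (W4,J1)}

Maximum matching (size 3):
  W1 → J4
  W3 → J3
  W4 → J1

Each worker is assigned to at most one job, and each job to at most one worker.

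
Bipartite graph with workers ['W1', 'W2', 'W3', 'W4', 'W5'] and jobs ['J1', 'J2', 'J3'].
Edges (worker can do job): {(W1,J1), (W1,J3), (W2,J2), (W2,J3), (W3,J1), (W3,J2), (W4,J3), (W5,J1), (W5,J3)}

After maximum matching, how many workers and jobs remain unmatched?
Unmatched: 2 workers, 0 jobs

Maximum matching size: 3
Workers: 5 total, 3 matched, 2 unmatched
Jobs: 3 total, 3 matched, 0 unmatched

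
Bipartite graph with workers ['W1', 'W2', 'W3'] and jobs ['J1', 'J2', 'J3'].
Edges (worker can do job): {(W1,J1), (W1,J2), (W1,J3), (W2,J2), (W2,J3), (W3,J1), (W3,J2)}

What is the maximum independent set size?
Maximum independent set = 3

By König's theorem:
- Min vertex cover = Max matching = 3
- Max independent set = Total vertices - Min vertex cover
- Max independent set = 6 - 3 = 3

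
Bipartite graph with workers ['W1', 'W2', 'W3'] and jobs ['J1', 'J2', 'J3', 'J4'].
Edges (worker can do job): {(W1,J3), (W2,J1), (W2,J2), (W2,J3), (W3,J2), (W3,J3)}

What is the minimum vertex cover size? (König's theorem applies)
Minimum vertex cover size = 3

By König's theorem: in bipartite graphs,
min vertex cover = max matching = 3

Maximum matching has size 3, so minimum vertex cover also has size 3.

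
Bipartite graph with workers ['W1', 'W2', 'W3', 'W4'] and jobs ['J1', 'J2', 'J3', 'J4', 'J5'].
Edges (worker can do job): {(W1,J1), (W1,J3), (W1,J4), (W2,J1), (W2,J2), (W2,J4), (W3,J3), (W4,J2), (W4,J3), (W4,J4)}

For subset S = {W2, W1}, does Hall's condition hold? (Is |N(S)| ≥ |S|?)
Yes: |N(S)| = 4, |S| = 2

Subset S = {W2, W1}
Neighbors N(S) = {J1, J2, J3, J4}

|N(S)| = 4, |S| = 2
Hall's condition: |N(S)| ≥ |S| is satisfied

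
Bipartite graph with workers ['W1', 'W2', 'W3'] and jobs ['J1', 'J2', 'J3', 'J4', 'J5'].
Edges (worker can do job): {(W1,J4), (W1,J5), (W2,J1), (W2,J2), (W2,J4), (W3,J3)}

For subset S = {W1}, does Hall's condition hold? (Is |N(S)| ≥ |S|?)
Yes: |N(S)| = 2, |S| = 1

Subset S = {W1}
Neighbors N(S) = {J4, J5}

|N(S)| = 2, |S| = 1
Hall's condition: |N(S)| ≥ |S| is satisfied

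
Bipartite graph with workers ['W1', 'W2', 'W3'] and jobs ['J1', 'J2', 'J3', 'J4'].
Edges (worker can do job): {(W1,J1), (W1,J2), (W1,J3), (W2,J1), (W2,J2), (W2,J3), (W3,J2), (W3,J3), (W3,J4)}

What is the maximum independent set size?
Maximum independent set = 4

By König's theorem:
- Min vertex cover = Max matching = 3
- Max independent set = Total vertices - Min vertex cover
- Max independent set = 7 - 3 = 4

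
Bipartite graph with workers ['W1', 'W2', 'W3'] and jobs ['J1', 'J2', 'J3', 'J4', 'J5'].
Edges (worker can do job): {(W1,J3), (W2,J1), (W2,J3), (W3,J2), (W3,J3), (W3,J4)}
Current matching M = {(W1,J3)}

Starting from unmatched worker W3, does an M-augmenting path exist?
Yes: W3 → J2

An M-augmenting path alternates non-matching / matching edges, starting and ending at unmatched vertices.
Path: W3 → J2
(J2 is unmatched in M, so the path is augmenting.)
Flipping edges along this path would increase |M| from 1 to 2.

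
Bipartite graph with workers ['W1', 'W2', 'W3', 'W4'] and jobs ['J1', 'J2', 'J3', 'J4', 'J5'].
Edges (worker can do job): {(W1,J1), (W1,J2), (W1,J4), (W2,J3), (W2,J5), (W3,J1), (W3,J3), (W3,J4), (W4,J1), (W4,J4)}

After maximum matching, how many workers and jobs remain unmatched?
Unmatched: 0 workers, 1 jobs

Maximum matching size: 4
Workers: 4 total, 4 matched, 0 unmatched
Jobs: 5 total, 4 matched, 1 unmatched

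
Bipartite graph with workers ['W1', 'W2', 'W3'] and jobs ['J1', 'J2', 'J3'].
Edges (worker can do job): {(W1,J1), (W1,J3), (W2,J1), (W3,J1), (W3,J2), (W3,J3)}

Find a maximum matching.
Matching: {(W1,J3), (W2,J1), (W3,J2)}

Maximum matching (size 3):
  W1 → J3
  W2 → J1
  W3 → J2

Each worker is assigned to at most one job, and each job to at most one worker.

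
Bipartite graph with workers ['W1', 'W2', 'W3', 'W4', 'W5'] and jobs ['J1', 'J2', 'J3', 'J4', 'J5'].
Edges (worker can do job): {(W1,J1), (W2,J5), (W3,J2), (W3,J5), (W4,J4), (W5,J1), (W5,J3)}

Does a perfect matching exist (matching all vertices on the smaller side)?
Yes, perfect matching exists (size 5)

Perfect matching: {(W1,J1), (W2,J5), (W3,J2), (W4,J4), (W5,J3)}
All 5 vertices on the smaller side are matched.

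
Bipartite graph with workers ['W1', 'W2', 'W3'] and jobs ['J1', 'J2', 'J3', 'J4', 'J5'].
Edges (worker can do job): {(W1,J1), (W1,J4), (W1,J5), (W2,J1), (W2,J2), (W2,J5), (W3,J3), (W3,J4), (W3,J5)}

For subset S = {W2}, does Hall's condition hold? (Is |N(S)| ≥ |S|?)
Yes: |N(S)| = 3, |S| = 1

Subset S = {W2}
Neighbors N(S) = {J1, J2, J5}

|N(S)| = 3, |S| = 1
Hall's condition: |N(S)| ≥ |S| is satisfied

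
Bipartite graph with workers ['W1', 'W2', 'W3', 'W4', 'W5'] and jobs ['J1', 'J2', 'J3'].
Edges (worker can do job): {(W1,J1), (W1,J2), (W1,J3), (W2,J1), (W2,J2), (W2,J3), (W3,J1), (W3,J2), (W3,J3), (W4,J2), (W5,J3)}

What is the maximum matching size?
Maximum matching size = 3

Maximum matching: {(W1,J1), (W3,J2), (W5,J3)}
Size: 3

This assigns 3 workers to 3 distinct jobs.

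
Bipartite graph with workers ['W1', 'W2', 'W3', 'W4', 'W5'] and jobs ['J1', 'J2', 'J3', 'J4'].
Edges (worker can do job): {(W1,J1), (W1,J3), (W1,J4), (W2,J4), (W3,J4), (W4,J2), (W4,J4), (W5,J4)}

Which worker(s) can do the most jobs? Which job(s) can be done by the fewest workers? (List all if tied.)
Most versatile: W1 (3 jobs); Least covered: J1, J2, J3 (1 workers)

Worker degrees (jobs they can do): W1:3, W2:1, W3:1, W4:2, W5:1
Job degrees (workers who can do it): J1:1, J2:1, J3:1, J4:5

Maximum worker degree is 3, achieved by: W1
Minimum job degree is 1, achieved by: J1, J2, J3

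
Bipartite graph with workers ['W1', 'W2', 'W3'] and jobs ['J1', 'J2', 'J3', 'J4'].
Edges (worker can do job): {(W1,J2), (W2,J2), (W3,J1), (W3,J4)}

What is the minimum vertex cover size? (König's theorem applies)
Minimum vertex cover size = 2

By König's theorem: in bipartite graphs,
min vertex cover = max matching = 2

Maximum matching has size 2, so minimum vertex cover also has size 2.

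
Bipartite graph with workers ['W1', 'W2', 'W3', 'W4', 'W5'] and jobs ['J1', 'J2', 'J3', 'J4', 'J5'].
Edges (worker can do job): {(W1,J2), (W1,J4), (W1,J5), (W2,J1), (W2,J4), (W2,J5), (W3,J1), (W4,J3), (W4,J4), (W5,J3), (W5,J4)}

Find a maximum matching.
Matching: {(W1,J2), (W2,J5), (W3,J1), (W4,J4), (W5,J3)}

Maximum matching (size 5):
  W1 → J2
  W2 → J5
  W3 → J1
  W4 → J4
  W5 → J3

Each worker is assigned to at most one job, and each job to at most one worker.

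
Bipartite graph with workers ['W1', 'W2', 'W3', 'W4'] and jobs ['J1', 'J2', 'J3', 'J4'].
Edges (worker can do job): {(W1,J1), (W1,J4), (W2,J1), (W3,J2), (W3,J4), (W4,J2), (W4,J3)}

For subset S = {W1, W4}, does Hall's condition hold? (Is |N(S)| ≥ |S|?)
Yes: |N(S)| = 4, |S| = 2

Subset S = {W1, W4}
Neighbors N(S) = {J1, J2, J3, J4}

|N(S)| = 4, |S| = 2
Hall's condition: |N(S)| ≥ |S| is satisfied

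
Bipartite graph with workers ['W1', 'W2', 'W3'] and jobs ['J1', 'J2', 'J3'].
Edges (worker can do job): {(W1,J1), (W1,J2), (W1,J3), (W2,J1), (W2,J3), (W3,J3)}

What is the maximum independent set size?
Maximum independent set = 3

By König's theorem:
- Min vertex cover = Max matching = 3
- Max independent set = Total vertices - Min vertex cover
- Max independent set = 6 - 3 = 3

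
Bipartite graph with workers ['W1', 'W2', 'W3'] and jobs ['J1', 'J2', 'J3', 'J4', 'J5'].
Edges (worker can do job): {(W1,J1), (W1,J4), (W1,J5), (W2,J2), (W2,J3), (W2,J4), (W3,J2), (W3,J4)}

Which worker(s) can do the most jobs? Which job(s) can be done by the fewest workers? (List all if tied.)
Most versatile: W1, W2 (3 jobs); Least covered: J1, J3, J5 (1 workers)

Worker degrees (jobs they can do): W1:3, W2:3, W3:2
Job degrees (workers who can do it): J1:1, J2:2, J3:1, J4:3, J5:1

Maximum worker degree is 3, achieved by: W1, W2
Minimum job degree is 1, achieved by: J1, J3, J5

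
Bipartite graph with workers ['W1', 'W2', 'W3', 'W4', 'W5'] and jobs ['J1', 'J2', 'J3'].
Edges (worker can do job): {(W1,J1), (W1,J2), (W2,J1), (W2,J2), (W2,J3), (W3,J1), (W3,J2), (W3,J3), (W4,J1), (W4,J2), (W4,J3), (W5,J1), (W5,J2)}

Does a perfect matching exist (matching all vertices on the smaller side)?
Yes, perfect matching exists (size 3)

Perfect matching: {(W3,J2), (W4,J3), (W5,J1)}
All 3 vertices on the smaller side are matched.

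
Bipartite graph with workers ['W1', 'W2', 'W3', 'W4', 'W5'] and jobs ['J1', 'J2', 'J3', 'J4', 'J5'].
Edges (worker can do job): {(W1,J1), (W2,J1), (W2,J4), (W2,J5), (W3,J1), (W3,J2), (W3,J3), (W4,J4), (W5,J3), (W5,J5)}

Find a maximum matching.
Matching: {(W1,J1), (W2,J5), (W3,J2), (W4,J4), (W5,J3)}

Maximum matching (size 5):
  W1 → J1
  W2 → J5
  W3 → J2
  W4 → J4
  W5 → J3

Each worker is assigned to at most one job, and each job to at most one worker.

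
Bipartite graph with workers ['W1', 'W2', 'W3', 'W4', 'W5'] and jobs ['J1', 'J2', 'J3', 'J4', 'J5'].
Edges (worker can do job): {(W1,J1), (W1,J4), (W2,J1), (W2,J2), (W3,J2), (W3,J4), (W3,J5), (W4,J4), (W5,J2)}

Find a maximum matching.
Matching: {(W1,J1), (W3,J5), (W4,J4), (W5,J2)}

Maximum matching (size 4):
  W1 → J1
  W3 → J5
  W4 → J4
  W5 → J2

Each worker is assigned to at most one job, and each job to at most one worker.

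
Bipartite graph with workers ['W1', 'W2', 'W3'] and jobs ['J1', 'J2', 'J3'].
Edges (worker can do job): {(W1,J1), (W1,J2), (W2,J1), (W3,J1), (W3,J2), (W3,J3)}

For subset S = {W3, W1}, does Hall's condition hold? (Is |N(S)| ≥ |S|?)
Yes: |N(S)| = 3, |S| = 2

Subset S = {W3, W1}
Neighbors N(S) = {J1, J2, J3}

|N(S)| = 3, |S| = 2
Hall's condition: |N(S)| ≥ |S| is satisfied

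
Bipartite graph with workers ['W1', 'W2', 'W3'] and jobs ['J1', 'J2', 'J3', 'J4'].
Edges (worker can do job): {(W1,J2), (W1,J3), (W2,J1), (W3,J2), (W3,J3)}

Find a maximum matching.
Matching: {(W1,J3), (W2,J1), (W3,J2)}

Maximum matching (size 3):
  W1 → J3
  W2 → J1
  W3 → J2

Each worker is assigned to at most one job, and each job to at most one worker.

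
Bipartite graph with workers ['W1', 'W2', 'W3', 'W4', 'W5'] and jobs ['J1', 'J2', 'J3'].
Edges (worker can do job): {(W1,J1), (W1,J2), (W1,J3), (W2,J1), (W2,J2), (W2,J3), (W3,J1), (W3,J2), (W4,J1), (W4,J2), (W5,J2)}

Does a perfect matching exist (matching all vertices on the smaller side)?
Yes, perfect matching exists (size 3)

Perfect matching: {(W1,J3), (W3,J1), (W5,J2)}
All 3 vertices on the smaller side are matched.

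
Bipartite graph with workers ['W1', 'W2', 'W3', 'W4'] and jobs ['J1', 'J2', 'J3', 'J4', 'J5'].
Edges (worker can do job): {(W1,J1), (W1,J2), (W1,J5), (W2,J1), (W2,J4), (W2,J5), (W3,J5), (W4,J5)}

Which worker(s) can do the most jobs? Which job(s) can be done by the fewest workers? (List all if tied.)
Most versatile: W1, W2 (3 jobs); Least covered: J3 (0 workers)

Worker degrees (jobs they can do): W1:3, W2:3, W3:1, W4:1
Job degrees (workers who can do it): J1:2, J2:1, J3:0, J4:1, J5:4

Maximum worker degree is 3, achieved by: W1, W2
Minimum job degree is 0, achieved by: J3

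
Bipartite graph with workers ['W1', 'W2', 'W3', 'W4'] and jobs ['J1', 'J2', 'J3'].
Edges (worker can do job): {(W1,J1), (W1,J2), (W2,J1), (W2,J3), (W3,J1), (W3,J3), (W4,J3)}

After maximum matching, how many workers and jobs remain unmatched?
Unmatched: 1 workers, 0 jobs

Maximum matching size: 3
Workers: 4 total, 3 matched, 1 unmatched
Jobs: 3 total, 3 matched, 0 unmatched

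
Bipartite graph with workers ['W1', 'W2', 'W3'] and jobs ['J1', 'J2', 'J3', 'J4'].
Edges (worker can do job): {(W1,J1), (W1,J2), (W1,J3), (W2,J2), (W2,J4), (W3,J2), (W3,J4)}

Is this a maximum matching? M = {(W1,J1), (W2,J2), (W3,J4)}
Yes, size 3 is maximum

Proposed matching has size 3.
Maximum matching size for this graph: 3.

This is a maximum matching.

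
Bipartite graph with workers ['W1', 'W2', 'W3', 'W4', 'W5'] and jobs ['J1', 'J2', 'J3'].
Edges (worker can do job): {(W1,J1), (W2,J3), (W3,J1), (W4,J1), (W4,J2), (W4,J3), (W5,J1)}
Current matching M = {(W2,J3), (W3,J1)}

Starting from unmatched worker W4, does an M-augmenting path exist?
Yes: W4 → J2

An M-augmenting path alternates non-matching / matching edges, starting and ending at unmatched vertices.
Path: W4 → J2
(J2 is unmatched in M, so the path is augmenting.)
Flipping edges along this path would increase |M| from 2 to 3.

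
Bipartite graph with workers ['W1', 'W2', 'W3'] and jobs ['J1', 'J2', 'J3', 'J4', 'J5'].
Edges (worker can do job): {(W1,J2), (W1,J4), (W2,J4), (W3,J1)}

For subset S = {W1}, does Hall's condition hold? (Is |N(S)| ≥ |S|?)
Yes: |N(S)| = 2, |S| = 1

Subset S = {W1}
Neighbors N(S) = {J2, J4}

|N(S)| = 2, |S| = 1
Hall's condition: |N(S)| ≥ |S| is satisfied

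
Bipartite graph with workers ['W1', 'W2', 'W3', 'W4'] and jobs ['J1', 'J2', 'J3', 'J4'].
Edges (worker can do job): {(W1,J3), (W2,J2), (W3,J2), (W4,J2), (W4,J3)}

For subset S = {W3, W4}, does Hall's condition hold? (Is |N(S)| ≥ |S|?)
Yes: |N(S)| = 2, |S| = 2

Subset S = {W3, W4}
Neighbors N(S) = {J2, J3}

|N(S)| = 2, |S| = 2
Hall's condition: |N(S)| ≥ |S| is satisfied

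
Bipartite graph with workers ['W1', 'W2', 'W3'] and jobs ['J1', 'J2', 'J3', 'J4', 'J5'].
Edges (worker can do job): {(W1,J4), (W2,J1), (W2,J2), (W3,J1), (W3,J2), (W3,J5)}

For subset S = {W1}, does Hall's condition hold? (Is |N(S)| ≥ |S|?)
Yes: |N(S)| = 1, |S| = 1

Subset S = {W1}
Neighbors N(S) = {J4}

|N(S)| = 1, |S| = 1
Hall's condition: |N(S)| ≥ |S| is satisfied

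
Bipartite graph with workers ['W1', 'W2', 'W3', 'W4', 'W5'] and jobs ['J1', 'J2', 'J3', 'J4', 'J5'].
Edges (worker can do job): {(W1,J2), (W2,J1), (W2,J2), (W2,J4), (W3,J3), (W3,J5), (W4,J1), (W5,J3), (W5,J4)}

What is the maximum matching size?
Maximum matching size = 5

Maximum matching: {(W1,J2), (W2,J4), (W3,J5), (W4,J1), (W5,J3)}
Size: 5

This assigns 5 workers to 5 distinct jobs.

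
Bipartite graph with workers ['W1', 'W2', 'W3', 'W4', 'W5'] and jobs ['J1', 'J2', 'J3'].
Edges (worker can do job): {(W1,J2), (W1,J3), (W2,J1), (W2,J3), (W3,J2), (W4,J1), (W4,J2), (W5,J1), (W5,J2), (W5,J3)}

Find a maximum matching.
Matching: {(W3,J2), (W4,J1), (W5,J3)}

Maximum matching (size 3):
  W3 → J2
  W4 → J1
  W5 → J3

Each worker is assigned to at most one job, and each job to at most one worker.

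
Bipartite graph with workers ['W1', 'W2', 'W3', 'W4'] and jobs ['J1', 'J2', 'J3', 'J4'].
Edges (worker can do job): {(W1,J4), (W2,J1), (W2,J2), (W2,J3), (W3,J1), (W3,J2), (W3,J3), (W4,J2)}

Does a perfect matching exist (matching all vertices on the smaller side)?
Yes, perfect matching exists (size 4)

Perfect matching: {(W1,J4), (W2,J3), (W3,J1), (W4,J2)}
All 4 vertices on the smaller side are matched.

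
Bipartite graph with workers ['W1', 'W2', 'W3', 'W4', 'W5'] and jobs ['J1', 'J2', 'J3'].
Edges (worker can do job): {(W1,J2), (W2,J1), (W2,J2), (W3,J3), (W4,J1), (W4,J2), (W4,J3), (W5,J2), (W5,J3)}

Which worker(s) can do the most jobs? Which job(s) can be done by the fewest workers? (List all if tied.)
Most versatile: W4 (3 jobs); Least covered: J1 (2 workers)

Worker degrees (jobs they can do): W1:1, W2:2, W3:1, W4:3, W5:2
Job degrees (workers who can do it): J1:2, J2:4, J3:3

Maximum worker degree is 3, achieved by: W4
Minimum job degree is 2, achieved by: J1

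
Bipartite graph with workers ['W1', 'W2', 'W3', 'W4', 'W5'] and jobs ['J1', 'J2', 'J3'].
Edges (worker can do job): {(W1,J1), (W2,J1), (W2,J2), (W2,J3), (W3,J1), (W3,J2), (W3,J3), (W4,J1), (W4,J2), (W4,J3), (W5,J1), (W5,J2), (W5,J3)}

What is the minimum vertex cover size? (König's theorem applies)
Minimum vertex cover size = 3

By König's theorem: in bipartite graphs,
min vertex cover = max matching = 3

Maximum matching has size 3, so minimum vertex cover also has size 3.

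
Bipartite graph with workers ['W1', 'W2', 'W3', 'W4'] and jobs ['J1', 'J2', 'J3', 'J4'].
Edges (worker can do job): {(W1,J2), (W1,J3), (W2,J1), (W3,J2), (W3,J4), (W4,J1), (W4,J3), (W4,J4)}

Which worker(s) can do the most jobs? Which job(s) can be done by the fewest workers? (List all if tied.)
Most versatile: W4 (3 jobs); Least covered: J1, J2, J3, J4 (2 workers)

Worker degrees (jobs they can do): W1:2, W2:1, W3:2, W4:3
Job degrees (workers who can do it): J1:2, J2:2, J3:2, J4:2

Maximum worker degree is 3, achieved by: W4
Minimum job degree is 2, achieved by: J1, J2, J3, J4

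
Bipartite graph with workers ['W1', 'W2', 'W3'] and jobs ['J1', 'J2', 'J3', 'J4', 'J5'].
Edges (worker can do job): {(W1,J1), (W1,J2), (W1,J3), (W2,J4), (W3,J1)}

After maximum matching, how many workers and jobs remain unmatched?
Unmatched: 0 workers, 2 jobs

Maximum matching size: 3
Workers: 3 total, 3 matched, 0 unmatched
Jobs: 5 total, 3 matched, 2 unmatched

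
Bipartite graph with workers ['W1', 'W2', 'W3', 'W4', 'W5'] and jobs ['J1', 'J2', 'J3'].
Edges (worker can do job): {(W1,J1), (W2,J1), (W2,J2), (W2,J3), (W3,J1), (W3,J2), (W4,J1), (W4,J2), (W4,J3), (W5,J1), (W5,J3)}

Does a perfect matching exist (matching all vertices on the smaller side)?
Yes, perfect matching exists (size 3)

Perfect matching: {(W3,J2), (W4,J3), (W5,J1)}
All 3 vertices on the smaller side are matched.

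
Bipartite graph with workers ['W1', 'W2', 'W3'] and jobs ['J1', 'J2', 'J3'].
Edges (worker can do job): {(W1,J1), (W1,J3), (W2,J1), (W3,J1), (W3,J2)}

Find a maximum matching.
Matching: {(W1,J3), (W2,J1), (W3,J2)}

Maximum matching (size 3):
  W1 → J3
  W2 → J1
  W3 → J2

Each worker is assigned to at most one job, and each job to at most one worker.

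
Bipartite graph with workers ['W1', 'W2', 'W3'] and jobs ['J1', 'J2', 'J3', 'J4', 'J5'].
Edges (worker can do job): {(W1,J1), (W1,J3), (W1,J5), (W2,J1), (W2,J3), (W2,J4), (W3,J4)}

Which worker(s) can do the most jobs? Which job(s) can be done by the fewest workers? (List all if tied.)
Most versatile: W1, W2 (3 jobs); Least covered: J2 (0 workers)

Worker degrees (jobs they can do): W1:3, W2:3, W3:1
Job degrees (workers who can do it): J1:2, J2:0, J3:2, J4:2, J5:1

Maximum worker degree is 3, achieved by: W1, W2
Minimum job degree is 0, achieved by: J2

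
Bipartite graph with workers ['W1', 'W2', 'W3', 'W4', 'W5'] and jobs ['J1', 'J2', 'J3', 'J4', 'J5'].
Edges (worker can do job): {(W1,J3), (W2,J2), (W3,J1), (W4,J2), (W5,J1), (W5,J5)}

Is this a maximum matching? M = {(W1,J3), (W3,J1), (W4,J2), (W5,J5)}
Yes, size 4 is maximum

Proposed matching has size 4.
Maximum matching size for this graph: 4.

This is a maximum matching.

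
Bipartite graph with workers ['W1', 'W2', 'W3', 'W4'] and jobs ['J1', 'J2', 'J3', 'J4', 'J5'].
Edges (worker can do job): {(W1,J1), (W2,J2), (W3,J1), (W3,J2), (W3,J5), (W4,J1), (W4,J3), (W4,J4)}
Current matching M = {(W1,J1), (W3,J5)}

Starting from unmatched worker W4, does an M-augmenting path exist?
Yes: W4 → J3

An M-augmenting path alternates non-matching / matching edges, starting and ending at unmatched vertices.
Path: W4 → J3
(J3 is unmatched in M, so the path is augmenting.)
Flipping edges along this path would increase |M| from 2 to 3.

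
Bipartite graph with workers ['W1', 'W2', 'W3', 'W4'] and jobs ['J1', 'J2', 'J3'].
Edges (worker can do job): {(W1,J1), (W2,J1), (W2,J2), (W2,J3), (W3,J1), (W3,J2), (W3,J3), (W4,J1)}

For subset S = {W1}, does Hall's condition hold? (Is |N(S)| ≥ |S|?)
Yes: |N(S)| = 1, |S| = 1

Subset S = {W1}
Neighbors N(S) = {J1}

|N(S)| = 1, |S| = 1
Hall's condition: |N(S)| ≥ |S| is satisfied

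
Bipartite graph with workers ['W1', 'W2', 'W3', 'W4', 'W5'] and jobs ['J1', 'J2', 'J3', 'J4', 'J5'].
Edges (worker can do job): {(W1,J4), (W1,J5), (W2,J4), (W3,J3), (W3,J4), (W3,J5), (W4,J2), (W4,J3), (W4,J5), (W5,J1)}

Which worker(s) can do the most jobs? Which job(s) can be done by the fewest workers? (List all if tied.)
Most versatile: W3, W4 (3 jobs); Least covered: J1, J2 (1 workers)

Worker degrees (jobs they can do): W1:2, W2:1, W3:3, W4:3, W5:1
Job degrees (workers who can do it): J1:1, J2:1, J3:2, J4:3, J5:3

Maximum worker degree is 3, achieved by: W3, W4
Minimum job degree is 1, achieved by: J1, J2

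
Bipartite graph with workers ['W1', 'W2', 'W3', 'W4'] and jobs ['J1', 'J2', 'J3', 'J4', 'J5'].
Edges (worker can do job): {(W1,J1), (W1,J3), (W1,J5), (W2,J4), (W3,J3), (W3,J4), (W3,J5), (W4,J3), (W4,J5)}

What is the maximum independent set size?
Maximum independent set = 5

By König's theorem:
- Min vertex cover = Max matching = 4
- Max independent set = Total vertices - Min vertex cover
- Max independent set = 9 - 4 = 5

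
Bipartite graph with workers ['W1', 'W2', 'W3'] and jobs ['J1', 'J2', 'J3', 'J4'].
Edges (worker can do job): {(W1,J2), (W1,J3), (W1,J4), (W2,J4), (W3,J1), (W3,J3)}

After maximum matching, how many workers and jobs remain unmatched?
Unmatched: 0 workers, 1 jobs

Maximum matching size: 3
Workers: 3 total, 3 matched, 0 unmatched
Jobs: 4 total, 3 matched, 1 unmatched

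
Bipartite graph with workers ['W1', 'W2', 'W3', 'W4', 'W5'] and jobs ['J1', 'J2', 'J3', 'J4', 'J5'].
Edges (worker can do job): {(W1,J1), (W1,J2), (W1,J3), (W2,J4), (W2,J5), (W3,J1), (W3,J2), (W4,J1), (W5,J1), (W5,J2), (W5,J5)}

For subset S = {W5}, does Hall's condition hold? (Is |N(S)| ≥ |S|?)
Yes: |N(S)| = 3, |S| = 1

Subset S = {W5}
Neighbors N(S) = {J1, J2, J5}

|N(S)| = 3, |S| = 1
Hall's condition: |N(S)| ≥ |S| is satisfied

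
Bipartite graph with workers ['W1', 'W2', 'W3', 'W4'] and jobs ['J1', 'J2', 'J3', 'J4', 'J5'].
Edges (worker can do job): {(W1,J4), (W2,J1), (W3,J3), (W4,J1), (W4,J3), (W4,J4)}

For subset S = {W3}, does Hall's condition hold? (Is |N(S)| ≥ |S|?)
Yes: |N(S)| = 1, |S| = 1

Subset S = {W3}
Neighbors N(S) = {J3}

|N(S)| = 1, |S| = 1
Hall's condition: |N(S)| ≥ |S| is satisfied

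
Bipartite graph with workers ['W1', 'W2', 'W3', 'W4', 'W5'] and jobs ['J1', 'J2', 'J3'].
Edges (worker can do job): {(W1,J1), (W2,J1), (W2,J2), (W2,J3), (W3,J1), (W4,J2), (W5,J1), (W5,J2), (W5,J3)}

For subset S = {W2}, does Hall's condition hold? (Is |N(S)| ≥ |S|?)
Yes: |N(S)| = 3, |S| = 1

Subset S = {W2}
Neighbors N(S) = {J1, J2, J3}

|N(S)| = 3, |S| = 1
Hall's condition: |N(S)| ≥ |S| is satisfied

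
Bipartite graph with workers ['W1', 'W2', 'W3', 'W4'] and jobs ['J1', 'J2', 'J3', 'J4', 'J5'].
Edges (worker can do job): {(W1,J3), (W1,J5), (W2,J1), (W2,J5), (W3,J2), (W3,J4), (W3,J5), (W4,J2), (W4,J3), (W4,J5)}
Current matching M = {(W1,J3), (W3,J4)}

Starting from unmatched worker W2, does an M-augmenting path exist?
Yes: W2 → J5

An M-augmenting path alternates non-matching / matching edges, starting and ending at unmatched vertices.
Path: W2 → J5
(J5 is unmatched in M, so the path is augmenting.)
Flipping edges along this path would increase |M| from 2 to 3.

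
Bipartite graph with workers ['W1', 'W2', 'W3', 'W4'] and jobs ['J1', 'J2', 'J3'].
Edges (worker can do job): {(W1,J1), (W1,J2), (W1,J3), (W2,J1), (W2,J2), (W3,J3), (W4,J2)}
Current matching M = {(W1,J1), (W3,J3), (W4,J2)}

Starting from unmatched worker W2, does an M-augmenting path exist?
No augmenting path from W2

Alternating search from W2 reaches jobs: {J1, J2, J3}.
Every reachable job is already matched in M, and following those matched edges back to workers exposes no further unvisited jobs.
No M-augmenting path from W2 exists.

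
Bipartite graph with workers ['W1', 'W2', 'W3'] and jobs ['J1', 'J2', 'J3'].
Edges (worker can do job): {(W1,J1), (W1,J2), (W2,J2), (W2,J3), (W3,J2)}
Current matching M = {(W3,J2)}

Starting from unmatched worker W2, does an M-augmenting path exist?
Yes: W2 → J3

An M-augmenting path alternates non-matching / matching edges, starting and ending at unmatched vertices.
Path: W2 → J3
(J3 is unmatched in M, so the path is augmenting.)
Flipping edges along this path would increase |M| from 1 to 2.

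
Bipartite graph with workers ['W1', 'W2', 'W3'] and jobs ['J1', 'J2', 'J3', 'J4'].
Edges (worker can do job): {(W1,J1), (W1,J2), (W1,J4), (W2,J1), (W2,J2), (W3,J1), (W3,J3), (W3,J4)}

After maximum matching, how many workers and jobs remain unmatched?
Unmatched: 0 workers, 1 jobs

Maximum matching size: 3
Workers: 3 total, 3 matched, 0 unmatched
Jobs: 4 total, 3 matched, 1 unmatched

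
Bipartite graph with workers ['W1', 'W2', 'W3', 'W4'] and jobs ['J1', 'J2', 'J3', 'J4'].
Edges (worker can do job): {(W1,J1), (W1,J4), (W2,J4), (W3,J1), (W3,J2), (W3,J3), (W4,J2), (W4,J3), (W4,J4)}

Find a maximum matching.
Matching: {(W1,J1), (W2,J4), (W3,J3), (W4,J2)}

Maximum matching (size 4):
  W1 → J1
  W2 → J4
  W3 → J3
  W4 → J2

Each worker is assigned to at most one job, and each job to at most one worker.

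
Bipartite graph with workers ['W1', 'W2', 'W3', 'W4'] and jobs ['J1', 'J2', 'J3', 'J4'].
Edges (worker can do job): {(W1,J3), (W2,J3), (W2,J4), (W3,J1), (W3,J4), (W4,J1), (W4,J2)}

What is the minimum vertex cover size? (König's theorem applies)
Minimum vertex cover size = 4

By König's theorem: in bipartite graphs,
min vertex cover = max matching = 4

Maximum matching has size 4, so minimum vertex cover also has size 4.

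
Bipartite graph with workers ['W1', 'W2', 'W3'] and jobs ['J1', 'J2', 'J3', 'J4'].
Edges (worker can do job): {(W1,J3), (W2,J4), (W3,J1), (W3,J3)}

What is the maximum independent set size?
Maximum independent set = 4

By König's theorem:
- Min vertex cover = Max matching = 3
- Max independent set = Total vertices - Min vertex cover
- Max independent set = 7 - 3 = 4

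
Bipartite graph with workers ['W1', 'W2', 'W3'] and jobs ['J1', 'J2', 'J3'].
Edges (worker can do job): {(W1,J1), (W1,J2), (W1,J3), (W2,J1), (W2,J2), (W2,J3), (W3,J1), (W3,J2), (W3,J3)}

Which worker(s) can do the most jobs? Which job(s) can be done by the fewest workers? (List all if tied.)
Most versatile: W1, W2, W3 (3 jobs); Least covered: J1, J2, J3 (3 workers)

Worker degrees (jobs they can do): W1:3, W2:3, W3:3
Job degrees (workers who can do it): J1:3, J2:3, J3:3

Maximum worker degree is 3, achieved by: W1, W2, W3
Minimum job degree is 3, achieved by: J1, J2, J3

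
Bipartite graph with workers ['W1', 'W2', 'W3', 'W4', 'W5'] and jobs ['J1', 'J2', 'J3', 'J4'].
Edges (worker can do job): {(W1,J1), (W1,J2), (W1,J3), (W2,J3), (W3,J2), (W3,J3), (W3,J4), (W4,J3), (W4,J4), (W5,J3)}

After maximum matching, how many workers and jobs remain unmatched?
Unmatched: 1 workers, 0 jobs

Maximum matching size: 4
Workers: 5 total, 4 matched, 1 unmatched
Jobs: 4 total, 4 matched, 0 unmatched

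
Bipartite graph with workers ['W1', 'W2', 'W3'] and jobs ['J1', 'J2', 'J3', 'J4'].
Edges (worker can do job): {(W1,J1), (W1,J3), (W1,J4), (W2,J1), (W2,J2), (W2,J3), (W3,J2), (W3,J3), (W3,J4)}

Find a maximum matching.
Matching: {(W1,J3), (W2,J1), (W3,J4)}

Maximum matching (size 3):
  W1 → J3
  W2 → J1
  W3 → J4

Each worker is assigned to at most one job, and each job to at most one worker.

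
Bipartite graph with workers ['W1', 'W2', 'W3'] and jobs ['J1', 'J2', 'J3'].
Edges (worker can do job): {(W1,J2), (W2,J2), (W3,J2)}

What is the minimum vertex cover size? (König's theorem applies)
Minimum vertex cover size = 1

By König's theorem: in bipartite graphs,
min vertex cover = max matching = 1

Maximum matching has size 1, so minimum vertex cover also has size 1.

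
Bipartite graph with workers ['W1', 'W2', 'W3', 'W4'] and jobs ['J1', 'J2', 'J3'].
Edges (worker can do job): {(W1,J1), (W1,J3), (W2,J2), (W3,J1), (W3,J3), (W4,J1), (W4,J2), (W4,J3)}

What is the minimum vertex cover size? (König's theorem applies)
Minimum vertex cover size = 3

By König's theorem: in bipartite graphs,
min vertex cover = max matching = 3

Maximum matching has size 3, so minimum vertex cover also has size 3.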